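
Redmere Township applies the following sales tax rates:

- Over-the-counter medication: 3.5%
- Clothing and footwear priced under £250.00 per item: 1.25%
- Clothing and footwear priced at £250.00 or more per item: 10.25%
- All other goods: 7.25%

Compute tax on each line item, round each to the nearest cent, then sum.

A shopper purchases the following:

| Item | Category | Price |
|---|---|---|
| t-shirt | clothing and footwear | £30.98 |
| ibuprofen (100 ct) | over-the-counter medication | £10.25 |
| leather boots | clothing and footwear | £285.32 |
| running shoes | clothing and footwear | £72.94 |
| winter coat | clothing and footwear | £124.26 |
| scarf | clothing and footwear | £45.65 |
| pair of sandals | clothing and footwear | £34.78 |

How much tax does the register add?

T-shirt £30.98: clothing and footwear, under £250.00 → 1.25% → £0.39
Ibuprofen (100 ct) £10.25: over-the-counter medication → 3.5% → £0.36
Leather boots £285.32: clothing and footwear, £250.00 or more → 10.25% → £29.25
Running shoes £72.94: clothing and footwear, under £250.00 → 1.25% → £0.91
Winter coat £124.26: clothing and footwear, under £250.00 → 1.25% → £1.55
Scarf £45.65: clothing and footwear, under £250.00 → 1.25% → £0.57
Pair of sandals £34.78: clothing and footwear, under £250.00 → 1.25% → £0.43
Total tax = £0.39 + £0.36 + £29.25 + £0.91 + £1.55 + £0.57 + £0.43 = £33.46

£33.46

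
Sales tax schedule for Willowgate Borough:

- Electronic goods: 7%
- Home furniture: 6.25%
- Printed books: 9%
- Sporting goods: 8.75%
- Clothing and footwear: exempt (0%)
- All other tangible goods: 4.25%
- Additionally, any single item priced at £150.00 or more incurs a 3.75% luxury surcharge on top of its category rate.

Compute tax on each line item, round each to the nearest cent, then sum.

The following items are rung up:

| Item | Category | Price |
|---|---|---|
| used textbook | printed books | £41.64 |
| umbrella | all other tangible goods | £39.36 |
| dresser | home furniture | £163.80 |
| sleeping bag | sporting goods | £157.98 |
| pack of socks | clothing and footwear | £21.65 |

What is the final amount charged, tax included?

£465.98

Used textbook £41.64: printed books → 9% → £3.75
Umbrella £39.36: all other tangible goods → 4.25% → £1.67
Dresser £163.80: home furniture → 6.25% + 3.75% surcharge = 10% → £16.38
Sleeping bag £157.98: sporting goods → 8.75% + 3.75% surcharge = 12.5% → £19.75
Pack of socks £21.65: clothing and footwear → 0% → £0.00
Subtotal = £424.43; tax = £41.55; total due = £465.98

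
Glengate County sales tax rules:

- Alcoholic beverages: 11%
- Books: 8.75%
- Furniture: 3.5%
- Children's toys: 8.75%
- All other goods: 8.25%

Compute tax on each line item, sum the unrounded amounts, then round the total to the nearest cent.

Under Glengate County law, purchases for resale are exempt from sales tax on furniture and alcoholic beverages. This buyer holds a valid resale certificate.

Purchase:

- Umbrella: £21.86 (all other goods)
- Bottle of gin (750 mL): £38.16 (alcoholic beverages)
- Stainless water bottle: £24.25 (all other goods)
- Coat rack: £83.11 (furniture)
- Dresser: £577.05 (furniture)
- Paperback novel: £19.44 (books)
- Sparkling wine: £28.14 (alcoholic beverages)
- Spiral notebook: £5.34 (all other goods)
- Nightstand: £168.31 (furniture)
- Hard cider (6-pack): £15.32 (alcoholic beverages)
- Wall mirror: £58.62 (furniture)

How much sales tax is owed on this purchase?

Umbrella £21.86: all other goods → 8.25% → £1.80345
Bottle of gin (750 mL) £38.16: alcoholic beverages, buyer-exempt → 0% → £0.00
Stainless water bottle £24.25: all other goods → 8.25% → £2.000625
Coat rack £83.11: furniture, buyer-exempt → 0% → £0.00
Dresser £577.05: furniture, buyer-exempt → 0% → £0.00
Paperback novel £19.44: books → 8.75% → £1.701
Sparkling wine £28.14: alcoholic beverages, buyer-exempt → 0% → £0.00
Spiral notebook £5.34: all other goods → 8.25% → £0.44055
Nightstand £168.31: furniture, buyer-exempt → 0% → £0.00
Hard cider (6-pack) £15.32: alcoholic beverages, buyer-exempt → 0% → £0.00
Wall mirror £58.62: furniture, buyer-exempt → 0% → £0.00
Unrounded tax sum = £5.945625 → £5.95

£5.95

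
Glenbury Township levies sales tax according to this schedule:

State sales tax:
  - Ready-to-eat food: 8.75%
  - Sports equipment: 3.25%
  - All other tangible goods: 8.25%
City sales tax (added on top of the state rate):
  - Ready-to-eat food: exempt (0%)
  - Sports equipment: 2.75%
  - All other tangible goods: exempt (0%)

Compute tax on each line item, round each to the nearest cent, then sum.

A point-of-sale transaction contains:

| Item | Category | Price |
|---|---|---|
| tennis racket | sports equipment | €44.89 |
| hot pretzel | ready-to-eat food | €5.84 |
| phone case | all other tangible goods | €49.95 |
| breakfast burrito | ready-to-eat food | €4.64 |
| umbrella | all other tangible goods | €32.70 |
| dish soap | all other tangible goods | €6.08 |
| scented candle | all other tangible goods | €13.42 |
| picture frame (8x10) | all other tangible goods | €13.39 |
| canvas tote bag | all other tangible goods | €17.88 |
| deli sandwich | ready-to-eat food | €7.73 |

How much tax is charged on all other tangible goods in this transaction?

€11.01

Phone case €49.95: all other tangible goods → 8.25% + 0% city = 8.25% → €4.12
Umbrella €32.70: all other tangible goods → 8.25% + 0% city = 8.25% → €2.70
Dish soap €6.08: all other tangible goods → 8.25% + 0% city = 8.25% → €0.50
Scented candle €13.42: all other tangible goods → 8.25% + 0% city = 8.25% → €1.11
Picture frame (8x10) €13.39: all other tangible goods → 8.25% + 0% city = 8.25% → €1.10
Canvas tote bag €17.88: all other tangible goods → 8.25% + 0% city = 8.25% → €1.48
Tax on all other tangible goods = €4.12 + €2.70 + €0.50 + €1.11 + €1.10 + €1.48 = €11.01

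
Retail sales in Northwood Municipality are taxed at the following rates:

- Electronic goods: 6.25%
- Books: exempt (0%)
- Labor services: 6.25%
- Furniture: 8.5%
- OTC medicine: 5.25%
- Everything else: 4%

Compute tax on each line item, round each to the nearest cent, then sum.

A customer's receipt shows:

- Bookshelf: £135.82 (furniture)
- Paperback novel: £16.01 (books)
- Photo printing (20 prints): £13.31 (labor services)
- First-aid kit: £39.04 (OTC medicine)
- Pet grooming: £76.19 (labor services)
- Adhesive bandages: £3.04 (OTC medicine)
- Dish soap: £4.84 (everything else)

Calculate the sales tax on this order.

£19.53

Bookshelf £135.82: furniture → 8.5% → £11.54
Paperback novel £16.01: books → 0% → £0.00
Photo printing (20 prints) £13.31: labor services → 6.25% → £0.83
First-aid kit £39.04: OTC medicine → 5.25% → £2.05
Pet grooming £76.19: labor services → 6.25% → £4.76
Adhesive bandages £3.04: OTC medicine → 5.25% → £0.16
Dish soap £4.84: everything else → 4% → £0.19
Total tax = £11.54 + £0.83 + £2.05 + £4.76 + £0.16 + £0.19 = £19.53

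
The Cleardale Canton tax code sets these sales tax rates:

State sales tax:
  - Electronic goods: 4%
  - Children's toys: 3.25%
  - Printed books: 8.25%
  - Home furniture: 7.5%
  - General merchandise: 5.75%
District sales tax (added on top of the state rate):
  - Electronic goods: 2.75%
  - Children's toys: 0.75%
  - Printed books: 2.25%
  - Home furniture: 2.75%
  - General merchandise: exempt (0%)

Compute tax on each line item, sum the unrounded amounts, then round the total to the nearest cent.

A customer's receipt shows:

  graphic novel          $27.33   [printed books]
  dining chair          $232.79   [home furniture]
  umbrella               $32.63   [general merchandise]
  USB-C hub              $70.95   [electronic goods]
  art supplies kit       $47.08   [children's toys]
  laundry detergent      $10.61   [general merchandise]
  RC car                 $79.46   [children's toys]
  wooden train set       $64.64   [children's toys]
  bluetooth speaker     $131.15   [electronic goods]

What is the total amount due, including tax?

Graphic novel $27.33: printed books → 8.25% + 2.25% district = 10.5% → $2.86965
Dining chair $232.79: home furniture → 7.5% + 2.75% district = 10.25% → $23.860975
Umbrella $32.63: general merchandise → 5.75% + 0% district = 5.75% → $1.876225
USB-C hub $70.95: electronic goods → 4% + 2.75% district = 6.75% → $4.789125
Art supplies kit $47.08: children's toys → 3.25% + 0.75% district = 4% → $1.8832
Laundry detergent $10.61: general merchandise → 5.75% + 0% district = 5.75% → $0.610075
RC car $79.46: children's toys → 3.25% + 0.75% district = 4% → $3.1784
Wooden train set $64.64: children's toys → 3.25% + 0.75% district = 4% → $2.5856
Bluetooth speaker $131.15: electronic goods → 4% + 2.75% district = 6.75% → $8.852625
Subtotal = $696.64; unrounded tax = $50.505875 → $50.51; total due = $747.15

$747.15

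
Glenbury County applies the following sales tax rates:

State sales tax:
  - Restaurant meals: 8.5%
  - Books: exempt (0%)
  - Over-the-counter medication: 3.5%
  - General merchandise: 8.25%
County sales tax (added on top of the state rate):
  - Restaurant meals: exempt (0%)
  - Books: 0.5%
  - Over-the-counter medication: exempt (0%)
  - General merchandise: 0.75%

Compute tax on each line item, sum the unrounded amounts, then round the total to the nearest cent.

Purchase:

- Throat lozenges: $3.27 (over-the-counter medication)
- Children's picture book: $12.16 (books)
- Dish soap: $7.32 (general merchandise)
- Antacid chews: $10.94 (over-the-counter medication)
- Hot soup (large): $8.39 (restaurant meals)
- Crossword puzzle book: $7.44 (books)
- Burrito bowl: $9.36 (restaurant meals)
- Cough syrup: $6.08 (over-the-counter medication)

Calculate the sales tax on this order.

$2.98

Throat lozenges $3.27: over-the-counter medication → 3.5% + 0% county = 3.5% → $0.11445
Children's picture book $12.16: books → 0% + 0.5% county = 0.5% → $0.0608
Dish soap $7.32: general merchandise → 8.25% + 0.75% county = 9% → $0.6588
Antacid chews $10.94: over-the-counter medication → 3.5% + 0% county = 3.5% → $0.3829
Hot soup (large) $8.39: restaurant meals → 8.5% + 0% county = 8.5% → $0.71315
Crossword puzzle book $7.44: books → 0% + 0.5% county = 0.5% → $0.0372
Burrito bowl $9.36: restaurant meals → 8.5% + 0% county = 8.5% → $0.7956
Cough syrup $6.08: over-the-counter medication → 3.5% + 0% county = 3.5% → $0.2128
Unrounded tax sum = $2.9757 → $2.98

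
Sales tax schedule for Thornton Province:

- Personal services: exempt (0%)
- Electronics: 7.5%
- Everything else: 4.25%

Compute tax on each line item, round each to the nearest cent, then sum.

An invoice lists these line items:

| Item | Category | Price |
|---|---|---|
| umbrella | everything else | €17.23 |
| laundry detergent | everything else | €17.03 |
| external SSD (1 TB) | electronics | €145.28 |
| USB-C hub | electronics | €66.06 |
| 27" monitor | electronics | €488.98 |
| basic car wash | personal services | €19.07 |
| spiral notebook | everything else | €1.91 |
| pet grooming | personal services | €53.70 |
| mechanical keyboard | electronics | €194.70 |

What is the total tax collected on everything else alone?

Umbrella €17.23: everything else → 4.25% → €0.73
Laundry detergent €17.03: everything else → 4.25% → €0.72
Spiral notebook €1.91: everything else → 4.25% → €0.08
Tax on everything else = €0.73 + €0.72 + €0.08 = €1.53

€1.53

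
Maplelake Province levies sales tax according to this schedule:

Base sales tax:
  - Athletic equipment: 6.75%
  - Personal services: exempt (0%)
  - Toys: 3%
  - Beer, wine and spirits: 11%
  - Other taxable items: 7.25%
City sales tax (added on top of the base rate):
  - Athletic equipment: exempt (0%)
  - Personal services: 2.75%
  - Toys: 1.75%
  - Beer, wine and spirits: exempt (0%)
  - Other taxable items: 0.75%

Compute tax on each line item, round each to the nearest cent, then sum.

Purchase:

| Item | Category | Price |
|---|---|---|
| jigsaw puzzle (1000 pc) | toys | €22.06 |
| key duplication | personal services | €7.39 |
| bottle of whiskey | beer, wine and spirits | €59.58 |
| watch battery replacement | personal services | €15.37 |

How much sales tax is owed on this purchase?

€8.22

Jigsaw puzzle (1000 pc) €22.06: toys → 3% + 1.75% city = 4.75% → €1.05
Key duplication €7.39: personal services → 0% + 2.75% city = 2.75% → €0.20
Bottle of whiskey €59.58: beer, wine and spirits → 11% + 0% city = 11% → €6.55
Watch battery replacement €15.37: personal services → 0% + 2.75% city = 2.75% → €0.42
Total tax = €1.05 + €0.20 + €6.55 + €0.42 = €8.22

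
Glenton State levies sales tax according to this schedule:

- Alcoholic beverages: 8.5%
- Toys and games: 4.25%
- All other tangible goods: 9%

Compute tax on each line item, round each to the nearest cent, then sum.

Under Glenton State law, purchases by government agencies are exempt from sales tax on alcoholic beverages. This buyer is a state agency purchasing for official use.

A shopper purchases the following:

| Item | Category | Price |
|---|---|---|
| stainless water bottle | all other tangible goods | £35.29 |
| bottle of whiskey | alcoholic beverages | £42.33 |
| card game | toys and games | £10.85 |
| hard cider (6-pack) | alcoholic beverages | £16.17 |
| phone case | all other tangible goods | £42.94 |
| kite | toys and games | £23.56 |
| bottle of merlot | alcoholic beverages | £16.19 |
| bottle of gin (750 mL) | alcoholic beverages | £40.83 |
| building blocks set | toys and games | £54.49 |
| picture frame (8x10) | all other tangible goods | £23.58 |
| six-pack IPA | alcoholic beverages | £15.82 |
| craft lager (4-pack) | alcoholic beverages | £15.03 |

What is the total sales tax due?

Stainless water bottle £35.29: all other tangible goods → 9% → £3.18
Bottle of whiskey £42.33: alcoholic beverages, buyer-exempt → 0% → £0.00
Card game £10.85: toys and games → 4.25% → £0.46
Hard cider (6-pack) £16.17: alcoholic beverages, buyer-exempt → 0% → £0.00
Phone case £42.94: all other tangible goods → 9% → £3.86
Kite £23.56: toys and games → 4.25% → £1.00
Bottle of merlot £16.19: alcoholic beverages, buyer-exempt → 0% → £0.00
Bottle of gin (750 mL) £40.83: alcoholic beverages, buyer-exempt → 0% → £0.00
Building blocks set £54.49: toys and games → 4.25% → £2.32
Picture frame (8x10) £23.58: all other tangible goods → 9% → £2.12
Six-pack IPA £15.82: alcoholic beverages, buyer-exempt → 0% → £0.00
Craft lager (4-pack) £15.03: alcoholic beverages, buyer-exempt → 0% → £0.00
Total tax = £3.18 + £0.46 + £3.86 + £1.00 + £2.32 + £2.12 = £12.94

£12.94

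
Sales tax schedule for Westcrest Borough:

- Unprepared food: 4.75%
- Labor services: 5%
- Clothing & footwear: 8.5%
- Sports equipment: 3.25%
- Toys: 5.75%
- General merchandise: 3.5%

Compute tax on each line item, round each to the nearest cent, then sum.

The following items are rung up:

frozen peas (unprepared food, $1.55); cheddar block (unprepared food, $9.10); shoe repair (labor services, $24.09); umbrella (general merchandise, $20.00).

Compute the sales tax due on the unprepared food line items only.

Frozen peas $1.55: unprepared food → 4.75% → $0.07
Cheddar block $9.10: unprepared food → 4.75% → $0.43
Tax on unprepared food = $0.07 + $0.43 = $0.50

$0.50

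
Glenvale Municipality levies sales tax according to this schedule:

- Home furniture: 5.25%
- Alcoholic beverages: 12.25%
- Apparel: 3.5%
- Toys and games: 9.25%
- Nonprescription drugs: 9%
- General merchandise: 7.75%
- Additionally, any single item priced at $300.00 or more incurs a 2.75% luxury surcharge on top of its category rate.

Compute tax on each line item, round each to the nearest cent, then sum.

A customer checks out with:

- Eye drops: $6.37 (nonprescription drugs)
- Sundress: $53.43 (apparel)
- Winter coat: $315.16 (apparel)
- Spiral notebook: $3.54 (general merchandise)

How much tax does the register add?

$22.41

Eye drops $6.37: nonprescription drugs → 9% → $0.57
Sundress $53.43: apparel → 3.5% → $1.87
Winter coat $315.16: apparel → 3.5% + 2.75% surcharge = 6.25% → $19.70
Spiral notebook $3.54: general merchandise → 7.75% → $0.27
Total tax = $0.57 + $1.87 + $19.70 + $0.27 = $22.41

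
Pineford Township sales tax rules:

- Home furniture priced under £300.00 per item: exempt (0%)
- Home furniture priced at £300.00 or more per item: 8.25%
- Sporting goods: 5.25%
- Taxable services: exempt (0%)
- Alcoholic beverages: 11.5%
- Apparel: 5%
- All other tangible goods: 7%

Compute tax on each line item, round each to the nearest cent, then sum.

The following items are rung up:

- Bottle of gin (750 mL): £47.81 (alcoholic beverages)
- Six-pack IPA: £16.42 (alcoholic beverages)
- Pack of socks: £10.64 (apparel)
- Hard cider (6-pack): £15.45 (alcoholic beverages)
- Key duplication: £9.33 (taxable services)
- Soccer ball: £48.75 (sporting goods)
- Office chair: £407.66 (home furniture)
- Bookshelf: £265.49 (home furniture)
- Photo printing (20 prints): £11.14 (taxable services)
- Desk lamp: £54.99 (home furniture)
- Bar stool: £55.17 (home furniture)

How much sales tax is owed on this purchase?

Bottle of gin (750 mL) £47.81: alcoholic beverages → 11.5% → £5.50
Six-pack IPA £16.42: alcoholic beverages → 11.5% → £1.89
Pack of socks £10.64: apparel → 5% → £0.53
Hard cider (6-pack) £15.45: alcoholic beverages → 11.5% → £1.78
Key duplication £9.33: taxable services → 0% → £0.00
Soccer ball £48.75: sporting goods → 5.25% → £2.56
Office chair £407.66: home furniture, £300.00 or more → 8.25% → £33.63
Bookshelf £265.49: home furniture, under £300.00 → 0% → £0.00
Photo printing (20 prints) £11.14: taxable services → 0% → £0.00
Desk lamp £54.99: home furniture, under £300.00 → 0% → £0.00
Bar stool £55.17: home furniture, under £300.00 → 0% → £0.00
Total tax = £5.50 + £1.89 + £0.53 + £1.78 + £2.56 + £33.63 = £45.89

£45.89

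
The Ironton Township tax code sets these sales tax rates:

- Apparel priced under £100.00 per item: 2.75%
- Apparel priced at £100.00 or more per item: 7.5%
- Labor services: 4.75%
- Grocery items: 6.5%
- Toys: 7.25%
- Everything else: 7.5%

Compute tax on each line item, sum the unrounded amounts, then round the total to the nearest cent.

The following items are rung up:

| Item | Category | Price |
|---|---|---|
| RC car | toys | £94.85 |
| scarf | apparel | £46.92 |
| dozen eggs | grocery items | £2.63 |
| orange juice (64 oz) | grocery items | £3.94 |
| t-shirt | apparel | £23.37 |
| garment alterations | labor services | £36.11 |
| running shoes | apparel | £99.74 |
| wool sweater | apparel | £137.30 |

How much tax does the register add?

£23.99

RC car £94.85: toys → 7.25% → £6.876625
Scarf £46.92: apparel, under £100.00 → 2.75% → £1.2903
Dozen eggs £2.63: grocery items → 6.5% → £0.17095
Orange juice (64 oz) £3.94: grocery items → 6.5% → £0.2561
T-shirt £23.37: apparel, under £100.00 → 2.75% → £0.642675
Garment alterations £36.11: labor services → 4.75% → £1.715225
Running shoes £99.74: apparel, under £100.00 → 2.75% → £2.74285
Wool sweater £137.30: apparel, £100.00 or more → 7.5% → £10.2975
Unrounded tax sum = £23.992225 → £23.99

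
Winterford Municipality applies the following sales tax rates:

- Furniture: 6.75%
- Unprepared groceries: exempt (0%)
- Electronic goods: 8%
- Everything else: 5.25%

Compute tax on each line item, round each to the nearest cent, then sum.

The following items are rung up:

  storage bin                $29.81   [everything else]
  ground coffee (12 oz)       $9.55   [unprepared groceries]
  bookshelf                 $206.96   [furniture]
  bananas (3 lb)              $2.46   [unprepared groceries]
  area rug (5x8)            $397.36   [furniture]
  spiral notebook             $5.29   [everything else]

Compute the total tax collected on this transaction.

$42.64

Storage bin $29.81: everything else → 5.25% → $1.57
Ground coffee (12 oz) $9.55: unprepared groceries → 0% → $0.00
Bookshelf $206.96: furniture → 6.75% → $13.97
Bananas (3 lb) $2.46: unprepared groceries → 0% → $0.00
Area rug (5x8) $397.36: furniture → 6.75% → $26.82
Spiral notebook $5.29: everything else → 5.25% → $0.28
Total tax = $1.57 + $13.97 + $26.82 + $0.28 = $42.64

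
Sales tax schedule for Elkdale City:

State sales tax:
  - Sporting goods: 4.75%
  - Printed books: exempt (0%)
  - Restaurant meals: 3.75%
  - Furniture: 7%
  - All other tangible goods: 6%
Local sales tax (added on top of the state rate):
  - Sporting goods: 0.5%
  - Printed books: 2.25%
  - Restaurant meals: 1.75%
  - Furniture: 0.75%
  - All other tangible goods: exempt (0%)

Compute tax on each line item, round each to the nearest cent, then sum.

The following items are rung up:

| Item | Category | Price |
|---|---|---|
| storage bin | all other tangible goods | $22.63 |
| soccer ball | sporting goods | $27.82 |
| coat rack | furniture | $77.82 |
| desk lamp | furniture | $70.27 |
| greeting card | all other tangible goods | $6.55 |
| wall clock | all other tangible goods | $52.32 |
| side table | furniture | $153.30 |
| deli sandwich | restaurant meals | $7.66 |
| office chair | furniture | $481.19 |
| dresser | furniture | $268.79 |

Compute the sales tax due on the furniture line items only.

$81.48

Coat rack $77.82: furniture → 7% + 0.75% local = 7.75% → $6.03
Desk lamp $70.27: furniture → 7% + 0.75% local = 7.75% → $5.45
Side table $153.30: furniture → 7% + 0.75% local = 7.75% → $11.88
Office chair $481.19: furniture → 7% + 0.75% local = 7.75% → $37.29
Dresser $268.79: furniture → 7% + 0.75% local = 7.75% → $20.83
Tax on furniture = $6.03 + $5.45 + $11.88 + $37.29 + $20.83 = $81.48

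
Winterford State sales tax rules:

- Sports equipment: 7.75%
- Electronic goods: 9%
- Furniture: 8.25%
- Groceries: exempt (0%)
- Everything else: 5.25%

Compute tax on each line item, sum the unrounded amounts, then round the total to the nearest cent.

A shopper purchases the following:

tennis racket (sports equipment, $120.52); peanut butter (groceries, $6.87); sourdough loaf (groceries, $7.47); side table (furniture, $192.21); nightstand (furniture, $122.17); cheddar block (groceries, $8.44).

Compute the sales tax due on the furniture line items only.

$25.94

Side table $192.21: furniture → 8.25% → $15.857325
Nightstand $122.17: furniture → 8.25% → $10.079025
Tax on furniture: unrounded sum = $25.93635 → $25.94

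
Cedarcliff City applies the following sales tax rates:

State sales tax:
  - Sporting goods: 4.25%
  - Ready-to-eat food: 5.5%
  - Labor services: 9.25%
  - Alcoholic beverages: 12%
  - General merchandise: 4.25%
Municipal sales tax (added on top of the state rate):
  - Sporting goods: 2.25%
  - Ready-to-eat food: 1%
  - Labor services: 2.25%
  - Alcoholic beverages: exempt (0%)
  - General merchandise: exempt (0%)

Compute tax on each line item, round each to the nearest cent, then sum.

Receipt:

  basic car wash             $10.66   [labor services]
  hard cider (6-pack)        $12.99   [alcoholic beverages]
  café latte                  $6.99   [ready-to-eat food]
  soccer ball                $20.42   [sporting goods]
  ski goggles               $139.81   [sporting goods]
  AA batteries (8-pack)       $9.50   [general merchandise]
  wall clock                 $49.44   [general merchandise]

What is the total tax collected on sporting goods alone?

$10.42

Soccer ball $20.42: sporting goods → 4.25% + 2.25% municipal = 6.5% → $1.33
Ski goggles $139.81: sporting goods → 4.25% + 2.25% municipal = 6.5% → $9.09
Tax on sporting goods = $1.33 + $9.09 = $10.42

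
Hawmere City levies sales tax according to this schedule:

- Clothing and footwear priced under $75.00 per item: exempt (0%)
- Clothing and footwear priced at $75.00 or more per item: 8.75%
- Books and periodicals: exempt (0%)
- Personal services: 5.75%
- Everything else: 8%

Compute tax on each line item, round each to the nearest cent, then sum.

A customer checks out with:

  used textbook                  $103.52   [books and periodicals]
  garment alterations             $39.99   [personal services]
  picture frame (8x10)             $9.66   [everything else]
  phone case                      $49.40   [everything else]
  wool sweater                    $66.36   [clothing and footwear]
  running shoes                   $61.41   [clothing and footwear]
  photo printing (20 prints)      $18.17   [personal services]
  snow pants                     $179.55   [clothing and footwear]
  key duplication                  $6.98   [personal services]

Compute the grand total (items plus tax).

Used textbook $103.52: books and periodicals → 0% → $0.00
Garment alterations $39.99: personal services → 5.75% → $2.30
Picture frame (8x10) $9.66: everything else → 8% → $0.77
Phone case $49.40: everything else → 8% → $3.95
Wool sweater $66.36: clothing and footwear, under $75.00 → 0% → $0.00
Running shoes $61.41: clothing and footwear, under $75.00 → 0% → $0.00
Photo printing (20 prints) $18.17: personal services → 5.75% → $1.04
Snow pants $179.55: clothing and footwear, $75.00 or more → 8.75% → $15.71
Key duplication $6.98: personal services → 5.75% → $0.40
Subtotal = $535.04; tax = $24.17; total due = $559.21

$559.21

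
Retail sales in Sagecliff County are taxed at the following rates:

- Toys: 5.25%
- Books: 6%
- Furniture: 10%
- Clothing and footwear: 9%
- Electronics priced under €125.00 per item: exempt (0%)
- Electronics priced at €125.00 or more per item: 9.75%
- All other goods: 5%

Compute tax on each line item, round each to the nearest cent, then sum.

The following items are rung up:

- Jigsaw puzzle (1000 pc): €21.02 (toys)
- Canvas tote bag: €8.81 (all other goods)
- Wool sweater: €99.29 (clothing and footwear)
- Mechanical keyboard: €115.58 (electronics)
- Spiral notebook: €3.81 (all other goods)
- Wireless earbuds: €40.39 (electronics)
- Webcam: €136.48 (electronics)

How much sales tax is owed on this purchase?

Jigsaw puzzle (1000 pc) €21.02: toys → 5.25% → €1.10
Canvas tote bag €8.81: all other goods → 5% → €0.44
Wool sweater €99.29: clothing and footwear → 9% → €8.94
Mechanical keyboard €115.58: electronics, under €125.00 → 0% → €0.00
Spiral notebook €3.81: all other goods → 5% → €0.19
Wireless earbuds €40.39: electronics, under €125.00 → 0% → €0.00
Webcam €136.48: electronics, €125.00 or more → 9.75% → €13.31
Total tax = €1.10 + €0.44 + €8.94 + €0.19 + €13.31 = €23.98

€23.98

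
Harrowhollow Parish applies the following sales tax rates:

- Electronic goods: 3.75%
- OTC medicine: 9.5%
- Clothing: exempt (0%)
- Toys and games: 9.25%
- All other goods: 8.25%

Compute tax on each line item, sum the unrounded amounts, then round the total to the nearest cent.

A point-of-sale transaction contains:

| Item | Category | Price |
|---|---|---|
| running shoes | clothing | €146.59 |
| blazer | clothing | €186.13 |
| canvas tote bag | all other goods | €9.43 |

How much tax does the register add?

€0.78

Running shoes €146.59: clothing → 0% → €0.00
Blazer €186.13: clothing → 0% → €0.00
Canvas tote bag €9.43: all other goods → 8.25% → €0.777975
Unrounded tax sum = €0.777975 → €0.78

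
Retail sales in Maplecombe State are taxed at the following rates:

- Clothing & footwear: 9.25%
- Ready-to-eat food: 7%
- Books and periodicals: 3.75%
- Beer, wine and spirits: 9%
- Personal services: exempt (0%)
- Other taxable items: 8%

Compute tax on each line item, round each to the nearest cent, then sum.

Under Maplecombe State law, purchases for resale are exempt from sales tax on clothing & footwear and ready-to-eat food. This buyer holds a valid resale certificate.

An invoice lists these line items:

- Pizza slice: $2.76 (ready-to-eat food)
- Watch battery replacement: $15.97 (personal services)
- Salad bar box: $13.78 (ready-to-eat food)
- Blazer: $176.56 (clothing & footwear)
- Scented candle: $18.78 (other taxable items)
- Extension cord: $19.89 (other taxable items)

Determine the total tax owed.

$3.09

Pizza slice $2.76: ready-to-eat food, buyer-exempt → 0% → $0.00
Watch battery replacement $15.97: personal services → 0% → $0.00
Salad bar box $13.78: ready-to-eat food, buyer-exempt → 0% → $0.00
Blazer $176.56: clothing & footwear, buyer-exempt → 0% → $0.00
Scented candle $18.78: other taxable items → 8% → $1.50
Extension cord $19.89: other taxable items → 8% → $1.59
Total tax = $1.50 + $1.59 = $3.09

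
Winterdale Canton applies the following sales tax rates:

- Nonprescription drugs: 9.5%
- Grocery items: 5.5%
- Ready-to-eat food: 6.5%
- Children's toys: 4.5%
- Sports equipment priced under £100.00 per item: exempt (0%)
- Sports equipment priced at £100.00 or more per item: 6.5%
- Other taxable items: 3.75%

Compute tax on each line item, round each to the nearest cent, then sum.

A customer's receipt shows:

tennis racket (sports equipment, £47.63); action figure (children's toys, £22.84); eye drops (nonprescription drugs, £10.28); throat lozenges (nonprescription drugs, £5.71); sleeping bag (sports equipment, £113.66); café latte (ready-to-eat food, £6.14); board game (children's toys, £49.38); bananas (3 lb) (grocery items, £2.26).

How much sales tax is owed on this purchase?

£12.68

Tennis racket £47.63: sports equipment, under £100.00 → 0% → £0.00
Action figure £22.84: children's toys → 4.5% → £1.03
Eye drops £10.28: nonprescription drugs → 9.5% → £0.98
Throat lozenges £5.71: nonprescription drugs → 9.5% → £0.54
Sleeping bag £113.66: sports equipment, £100.00 or more → 6.5% → £7.39
Café latte £6.14: ready-to-eat food → 6.5% → £0.40
Board game £49.38: children's toys → 4.5% → £2.22
Bananas (3 lb) £2.26: grocery items → 5.5% → £0.12
Total tax = £1.03 + £0.98 + £0.54 + £7.39 + £0.40 + £2.22 + £0.12 = £12.68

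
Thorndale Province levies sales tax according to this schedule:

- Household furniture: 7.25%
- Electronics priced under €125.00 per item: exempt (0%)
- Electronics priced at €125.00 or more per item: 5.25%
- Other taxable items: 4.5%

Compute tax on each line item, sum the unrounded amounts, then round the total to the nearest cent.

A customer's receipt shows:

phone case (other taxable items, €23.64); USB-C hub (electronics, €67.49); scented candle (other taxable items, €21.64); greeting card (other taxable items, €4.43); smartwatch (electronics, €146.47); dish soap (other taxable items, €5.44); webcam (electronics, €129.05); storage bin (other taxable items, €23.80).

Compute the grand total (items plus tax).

€439.98

Phone case €23.64: other taxable items → 4.5% → €1.0638
USB-C hub €67.49: electronics, under €125.00 → 0% → €0.00
Scented candle €21.64: other taxable items → 4.5% → €0.9738
Greeting card €4.43: other taxable items → 4.5% → €0.19935
Smartwatch €146.47: electronics, €125.00 or more → 5.25% → €7.689675
Dish soap €5.44: other taxable items → 4.5% → €0.2448
Webcam €129.05: electronics, €125.00 or more → 5.25% → €6.775125
Storage bin €23.80: other taxable items → 4.5% → €1.071
Subtotal = €421.96; unrounded tax = €18.01755 → €18.02; total due = €439.98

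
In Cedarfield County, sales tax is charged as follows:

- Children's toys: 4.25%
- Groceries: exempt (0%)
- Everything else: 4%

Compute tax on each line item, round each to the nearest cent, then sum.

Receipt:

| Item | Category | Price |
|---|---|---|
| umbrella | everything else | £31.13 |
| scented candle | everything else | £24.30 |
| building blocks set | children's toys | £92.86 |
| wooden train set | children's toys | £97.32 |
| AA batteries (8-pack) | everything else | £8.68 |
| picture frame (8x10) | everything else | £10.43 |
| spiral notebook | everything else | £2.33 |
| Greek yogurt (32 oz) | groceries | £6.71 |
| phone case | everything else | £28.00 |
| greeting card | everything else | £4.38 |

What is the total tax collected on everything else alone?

£4.38

Umbrella £31.13: everything else → 4% → £1.25
Scented candle £24.30: everything else → 4% → £0.97
AA batteries (8-pack) £8.68: everything else → 4% → £0.35
Picture frame (8x10) £10.43: everything else → 4% → £0.42
Spiral notebook £2.33: everything else → 4% → £0.09
Phone case £28.00: everything else → 4% → £1.12
Greeting card £4.38: everything else → 4% → £0.18
Tax on everything else = £1.25 + £0.97 + £0.35 + £0.42 + £0.09 + £1.12 + £0.18 = £4.38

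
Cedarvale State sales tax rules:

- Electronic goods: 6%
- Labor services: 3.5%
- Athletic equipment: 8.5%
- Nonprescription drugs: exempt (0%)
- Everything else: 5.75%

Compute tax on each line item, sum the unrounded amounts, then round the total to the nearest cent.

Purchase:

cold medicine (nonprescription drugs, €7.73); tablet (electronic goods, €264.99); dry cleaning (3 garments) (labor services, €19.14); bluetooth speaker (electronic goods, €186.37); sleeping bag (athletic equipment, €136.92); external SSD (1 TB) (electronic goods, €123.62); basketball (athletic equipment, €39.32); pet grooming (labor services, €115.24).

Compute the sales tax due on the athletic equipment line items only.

€14.98

Sleeping bag €136.92: athletic equipment → 8.5% → €11.6382
Basketball €39.32: athletic equipment → 8.5% → €3.3422
Tax on athletic equipment: unrounded sum = €14.9804 → €14.98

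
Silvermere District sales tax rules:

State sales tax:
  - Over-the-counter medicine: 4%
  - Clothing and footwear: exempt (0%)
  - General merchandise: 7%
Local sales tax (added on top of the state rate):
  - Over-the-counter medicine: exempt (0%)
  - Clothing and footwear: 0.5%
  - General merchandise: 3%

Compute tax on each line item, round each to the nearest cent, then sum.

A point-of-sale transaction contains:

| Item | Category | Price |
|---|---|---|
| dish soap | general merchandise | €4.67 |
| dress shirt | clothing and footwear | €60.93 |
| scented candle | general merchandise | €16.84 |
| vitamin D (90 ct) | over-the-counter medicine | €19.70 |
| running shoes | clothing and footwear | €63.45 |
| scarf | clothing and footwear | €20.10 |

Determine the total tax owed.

€3.66

Dish soap €4.67: general merchandise → 7% + 3% local = 10% → €0.47
Dress shirt €60.93: clothing and footwear → 0% + 0.5% local = 0.5% → €0.30
Scented candle €16.84: general merchandise → 7% + 3% local = 10% → €1.68
Vitamin D (90 ct) €19.70: over-the-counter medicine → 4% + 0% local = 4% → €0.79
Running shoes €63.45: clothing and footwear → 0% + 0.5% local = 0.5% → €0.32
Scarf €20.10: clothing and footwear → 0% + 0.5% local = 0.5% → €0.10
Total tax = €0.47 + €0.30 + €1.68 + €0.79 + €0.32 + €0.10 = €3.66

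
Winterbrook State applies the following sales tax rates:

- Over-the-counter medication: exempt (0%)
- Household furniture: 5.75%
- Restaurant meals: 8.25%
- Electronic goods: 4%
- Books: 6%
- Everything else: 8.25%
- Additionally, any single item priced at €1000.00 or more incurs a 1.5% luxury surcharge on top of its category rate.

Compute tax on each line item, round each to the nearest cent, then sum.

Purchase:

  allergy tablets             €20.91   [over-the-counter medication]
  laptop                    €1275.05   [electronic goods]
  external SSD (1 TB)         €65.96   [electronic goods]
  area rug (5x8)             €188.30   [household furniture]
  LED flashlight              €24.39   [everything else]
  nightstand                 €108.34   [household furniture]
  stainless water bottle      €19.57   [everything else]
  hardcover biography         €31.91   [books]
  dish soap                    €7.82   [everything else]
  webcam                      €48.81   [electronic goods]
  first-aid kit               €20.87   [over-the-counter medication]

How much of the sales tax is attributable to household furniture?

€17.06

Area rug (5x8) €188.30: household furniture → 5.75% → €10.83
Nightstand €108.34: household furniture → 5.75% → €6.23
Tax on household furniture = €10.83 + €6.23 = €17.06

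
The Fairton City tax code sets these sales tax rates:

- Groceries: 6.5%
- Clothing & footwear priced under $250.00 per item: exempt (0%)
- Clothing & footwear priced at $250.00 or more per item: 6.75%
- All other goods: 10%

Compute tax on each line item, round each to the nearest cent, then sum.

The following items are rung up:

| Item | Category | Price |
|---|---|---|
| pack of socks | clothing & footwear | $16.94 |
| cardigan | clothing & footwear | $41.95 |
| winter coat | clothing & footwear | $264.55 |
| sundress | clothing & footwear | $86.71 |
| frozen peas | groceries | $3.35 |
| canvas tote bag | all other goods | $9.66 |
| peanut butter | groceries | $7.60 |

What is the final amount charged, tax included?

$450.30

Pack of socks $16.94: clothing & footwear, under $250.00 → 0% → $0.00
Cardigan $41.95: clothing & footwear, under $250.00 → 0% → $0.00
Winter coat $264.55: clothing & footwear, $250.00 or more → 6.75% → $17.86
Sundress $86.71: clothing & footwear, under $250.00 → 0% → $0.00
Frozen peas $3.35: groceries → 6.5% → $0.22
Canvas tote bag $9.66: all other goods → 10% → $0.97
Peanut butter $7.60: groceries → 6.5% → $0.49
Subtotal = $430.76; tax = $19.54; total due = $450.30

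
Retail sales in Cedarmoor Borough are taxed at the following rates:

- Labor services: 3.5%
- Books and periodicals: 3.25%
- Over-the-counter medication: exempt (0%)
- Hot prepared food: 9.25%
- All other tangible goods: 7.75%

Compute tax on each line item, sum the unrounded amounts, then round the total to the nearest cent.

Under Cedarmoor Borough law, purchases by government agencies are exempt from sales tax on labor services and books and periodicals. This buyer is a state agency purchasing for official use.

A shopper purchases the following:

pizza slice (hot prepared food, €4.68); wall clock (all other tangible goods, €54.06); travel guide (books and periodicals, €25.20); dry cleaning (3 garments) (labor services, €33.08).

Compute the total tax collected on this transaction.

Pizza slice €4.68: hot prepared food → 9.25% → €0.4329
Wall clock €54.06: all other tangible goods → 7.75% → €4.18965
Travel guide €25.20: books and periodicals, buyer-exempt → 0% → €0.00
Dry cleaning (3 garments) €33.08: labor services, buyer-exempt → 0% → €0.00
Unrounded tax sum = €4.62255 → €4.62

€4.62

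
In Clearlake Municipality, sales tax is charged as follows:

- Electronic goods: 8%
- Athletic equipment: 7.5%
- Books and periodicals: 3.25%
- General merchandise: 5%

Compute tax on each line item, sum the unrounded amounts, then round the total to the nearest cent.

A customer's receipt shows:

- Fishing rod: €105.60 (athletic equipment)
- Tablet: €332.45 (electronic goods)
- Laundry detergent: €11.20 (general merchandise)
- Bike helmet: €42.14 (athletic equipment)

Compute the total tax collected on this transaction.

€38.24

Fishing rod €105.60: athletic equipment → 7.5% → €7.92
Tablet €332.45: electronic goods → 8% → €26.596
Laundry detergent €11.20: general merchandise → 5% → €0.56
Bike helmet €42.14: athletic equipment → 7.5% → €3.1605
Unrounded tax sum = €38.2365 → €38.24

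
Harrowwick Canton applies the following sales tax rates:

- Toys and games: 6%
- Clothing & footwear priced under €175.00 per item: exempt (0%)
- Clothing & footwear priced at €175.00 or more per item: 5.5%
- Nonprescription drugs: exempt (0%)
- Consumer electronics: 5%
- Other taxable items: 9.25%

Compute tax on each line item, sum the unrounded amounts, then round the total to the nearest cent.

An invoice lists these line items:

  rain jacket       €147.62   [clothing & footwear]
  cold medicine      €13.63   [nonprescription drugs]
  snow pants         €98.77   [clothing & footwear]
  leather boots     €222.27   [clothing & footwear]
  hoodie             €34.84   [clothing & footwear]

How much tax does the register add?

Rain jacket €147.62: clothing & footwear, under €175.00 → 0% → €0.00
Cold medicine €13.63: nonprescription drugs → 0% → €0.00
Snow pants €98.77: clothing & footwear, under €175.00 → 0% → €0.00
Leather boots €222.27: clothing & footwear, €175.00 or more → 5.5% → €12.22485
Hoodie €34.84: clothing & footwear, under €175.00 → 0% → €0.00
Unrounded tax sum = €12.22485 → €12.22

€12.22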